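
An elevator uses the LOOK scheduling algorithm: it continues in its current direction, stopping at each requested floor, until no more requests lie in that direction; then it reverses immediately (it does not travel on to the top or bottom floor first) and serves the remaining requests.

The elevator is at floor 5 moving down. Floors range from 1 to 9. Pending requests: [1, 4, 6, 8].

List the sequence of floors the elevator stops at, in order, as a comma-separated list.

Current: 5, moving DOWN
Serve below first (descending): [4, 1]
Then reverse, serve above (ascending): [6, 8]

Answer: 4, 1, 6, 8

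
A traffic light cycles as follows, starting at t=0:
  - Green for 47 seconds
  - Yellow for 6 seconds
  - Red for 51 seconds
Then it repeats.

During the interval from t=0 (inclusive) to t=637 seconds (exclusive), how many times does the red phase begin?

Cycle = 47+6+51 = 104s
red phase starts at t = k*104 + 53 for k=0,1,2,...
Need k*104+53 < 637 → k < 5.615
k ∈ {0, ..., 5} → 6 starts

Answer: 6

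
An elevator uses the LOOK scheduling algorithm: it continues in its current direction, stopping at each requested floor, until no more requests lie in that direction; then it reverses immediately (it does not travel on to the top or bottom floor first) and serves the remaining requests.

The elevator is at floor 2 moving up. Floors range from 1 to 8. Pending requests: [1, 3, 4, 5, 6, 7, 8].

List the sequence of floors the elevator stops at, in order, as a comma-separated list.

Answer: 3, 4, 5, 6, 7, 8, 1

Derivation:
Current: 2, moving UP
Serve above first (ascending): [3, 4, 5, 6, 7, 8]
Then reverse, serve below (descending): [1]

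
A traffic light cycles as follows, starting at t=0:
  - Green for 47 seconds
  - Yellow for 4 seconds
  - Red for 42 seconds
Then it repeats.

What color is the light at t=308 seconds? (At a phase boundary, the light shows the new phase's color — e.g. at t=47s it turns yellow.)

Answer: green

Derivation:
Cycle length = 47 + 4 + 42 = 93s
t = 308, phase_t = 308 mod 93 = 29
29 < 47 (green end) → GREEN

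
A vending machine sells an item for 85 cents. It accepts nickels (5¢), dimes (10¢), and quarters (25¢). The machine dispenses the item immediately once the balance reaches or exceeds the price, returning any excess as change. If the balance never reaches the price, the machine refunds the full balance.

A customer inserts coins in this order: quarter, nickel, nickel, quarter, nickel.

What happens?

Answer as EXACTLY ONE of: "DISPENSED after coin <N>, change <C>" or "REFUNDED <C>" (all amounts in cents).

Price: 85¢
Coin 1 (quarter, 25¢): balance = 25¢
Coin 2 (nickel, 5¢): balance = 30¢
Coin 3 (nickel, 5¢): balance = 35¢
Coin 4 (quarter, 25¢): balance = 60¢
Coin 5 (nickel, 5¢): balance = 65¢
All coins inserted, balance 65¢ < price 85¢ → REFUND 65¢

Answer: REFUNDED 65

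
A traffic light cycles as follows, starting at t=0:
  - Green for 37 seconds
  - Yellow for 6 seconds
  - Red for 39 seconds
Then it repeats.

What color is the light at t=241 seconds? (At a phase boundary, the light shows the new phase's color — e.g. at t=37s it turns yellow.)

Cycle length = 37 + 6 + 39 = 82s
t = 241, phase_t = 241 mod 82 = 77
77 >= 43 → RED

Answer: red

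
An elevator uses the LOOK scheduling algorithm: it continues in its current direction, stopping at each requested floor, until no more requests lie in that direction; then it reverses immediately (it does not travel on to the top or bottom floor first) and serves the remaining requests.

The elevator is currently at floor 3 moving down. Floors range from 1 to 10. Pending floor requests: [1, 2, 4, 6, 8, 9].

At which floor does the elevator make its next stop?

Current floor: 3, direction: down
Requests above: [4, 6, 8, 9]
Requests below: [1, 2]
Moving down and requests lie below → nearest below is max([1, 2]) = 2

Answer: 2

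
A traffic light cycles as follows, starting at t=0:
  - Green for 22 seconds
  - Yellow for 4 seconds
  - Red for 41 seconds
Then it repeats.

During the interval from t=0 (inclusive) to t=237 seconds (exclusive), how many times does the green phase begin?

Cycle = 22+4+41 = 67s
green phase starts at t = k*67 + 0 for k=0,1,2,...
Need k*67+0 < 237 → k < 3.537
k ∈ {0, ..., 3} → 4 starts

Answer: 4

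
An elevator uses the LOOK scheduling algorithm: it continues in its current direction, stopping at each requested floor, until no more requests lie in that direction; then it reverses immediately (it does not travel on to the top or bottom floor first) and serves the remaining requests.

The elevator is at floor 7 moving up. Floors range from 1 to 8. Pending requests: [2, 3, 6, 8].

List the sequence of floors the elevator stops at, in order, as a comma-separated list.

Answer: 8, 6, 3, 2

Derivation:
Current: 7, moving UP
Serve above first (ascending): [8]
Then reverse, serve below (descending): [6, 3, 2]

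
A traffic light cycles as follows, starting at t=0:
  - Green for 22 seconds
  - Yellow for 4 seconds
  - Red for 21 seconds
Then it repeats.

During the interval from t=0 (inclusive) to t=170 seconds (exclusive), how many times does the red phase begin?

Answer: 4

Derivation:
Cycle = 22+4+21 = 47s
red phase starts at t = k*47 + 26 for k=0,1,2,...
Need k*47+26 < 170 → k < 3.064
k ∈ {0, ..., 3} → 4 starts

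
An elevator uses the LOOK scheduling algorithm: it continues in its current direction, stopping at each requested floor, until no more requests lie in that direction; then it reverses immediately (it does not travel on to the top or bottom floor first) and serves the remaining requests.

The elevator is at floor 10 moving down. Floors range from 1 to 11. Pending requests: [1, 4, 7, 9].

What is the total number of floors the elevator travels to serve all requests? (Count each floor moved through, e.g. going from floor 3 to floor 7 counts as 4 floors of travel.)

Answer: 9

Derivation:
Start at floor 10 moving down, LOOK stop order: [9, 7, 4, 1]
  10 → 9: |9-10| = 1, total = 1
  9 → 7: |7-9| = 2, total = 3
  7 → 4: |4-7| = 3, total = 6
  4 → 1: |1-4| = 3, total = 9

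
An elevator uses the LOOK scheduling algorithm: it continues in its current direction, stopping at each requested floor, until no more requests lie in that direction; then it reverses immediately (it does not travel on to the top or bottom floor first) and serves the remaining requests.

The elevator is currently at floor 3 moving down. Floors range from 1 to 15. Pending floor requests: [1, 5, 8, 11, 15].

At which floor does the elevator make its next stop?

Current floor: 3, direction: down
Requests above: [5, 8, 11, 15]
Requests below: [1]
Moving down and requests lie below → nearest below is max([1]) = 1

Answer: 1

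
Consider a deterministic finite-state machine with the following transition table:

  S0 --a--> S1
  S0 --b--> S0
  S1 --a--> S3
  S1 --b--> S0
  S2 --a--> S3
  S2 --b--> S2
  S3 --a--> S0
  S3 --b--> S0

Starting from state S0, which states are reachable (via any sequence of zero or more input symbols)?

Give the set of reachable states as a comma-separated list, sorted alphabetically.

Answer: S0, S1, S3

Derivation:
BFS from S0:
  visit S0: S0--a-->S1 (new), S0--b-->S0 (seen)
  visit S1: S1--a-->S3 (new), S1--b-->S0 (seen)
  visit S3: S3--a-->S0 (seen), S3--b-->S0 (seen)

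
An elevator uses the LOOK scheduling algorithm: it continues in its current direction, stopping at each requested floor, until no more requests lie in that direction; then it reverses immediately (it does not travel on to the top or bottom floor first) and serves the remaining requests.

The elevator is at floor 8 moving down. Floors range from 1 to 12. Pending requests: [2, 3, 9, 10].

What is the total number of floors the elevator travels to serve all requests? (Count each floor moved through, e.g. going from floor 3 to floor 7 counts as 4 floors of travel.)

Start at floor 8 moving down, LOOK stop order: [3, 2, 9, 10]
  8 → 3: |3-8| = 5, total = 5
  3 → 2: |2-3| = 1, total = 6
  2 → 9: |9-2| = 7, total = 13
  9 → 10: |10-9| = 1, total = 14

Answer: 14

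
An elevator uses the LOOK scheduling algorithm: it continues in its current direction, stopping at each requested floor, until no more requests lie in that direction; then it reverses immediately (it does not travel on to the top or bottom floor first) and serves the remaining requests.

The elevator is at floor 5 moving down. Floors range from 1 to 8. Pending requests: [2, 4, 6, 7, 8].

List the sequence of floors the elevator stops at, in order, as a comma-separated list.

Answer: 4, 2, 6, 7, 8

Derivation:
Current: 5, moving DOWN
Serve below first (descending): [4, 2]
Then reverse, serve above (ascending): [6, 7, 8]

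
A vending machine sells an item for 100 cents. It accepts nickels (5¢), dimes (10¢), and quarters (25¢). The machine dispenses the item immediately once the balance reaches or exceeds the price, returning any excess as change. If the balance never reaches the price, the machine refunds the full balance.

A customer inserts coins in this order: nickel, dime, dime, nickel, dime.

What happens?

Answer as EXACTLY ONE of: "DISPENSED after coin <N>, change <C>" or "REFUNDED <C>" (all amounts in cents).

Price: 100¢
Coin 1 (nickel, 5¢): balance = 5¢
Coin 2 (dime, 10¢): balance = 15¢
Coin 3 (dime, 10¢): balance = 25¢
Coin 4 (nickel, 5¢): balance = 30¢
Coin 5 (dime, 10¢): balance = 40¢
All coins inserted, balance 40¢ < price 100¢ → REFUND 40¢

Answer: REFUNDED 40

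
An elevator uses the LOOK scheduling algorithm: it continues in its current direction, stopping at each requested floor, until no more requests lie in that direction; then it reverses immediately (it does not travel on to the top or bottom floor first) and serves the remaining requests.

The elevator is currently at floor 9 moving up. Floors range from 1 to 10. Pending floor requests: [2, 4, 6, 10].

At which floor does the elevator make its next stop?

Current floor: 9, direction: up
Requests above: [10]
Requests below: [2, 4, 6]
Moving up and requests lie above → nearest above is min([10]) = 10

Answer: 10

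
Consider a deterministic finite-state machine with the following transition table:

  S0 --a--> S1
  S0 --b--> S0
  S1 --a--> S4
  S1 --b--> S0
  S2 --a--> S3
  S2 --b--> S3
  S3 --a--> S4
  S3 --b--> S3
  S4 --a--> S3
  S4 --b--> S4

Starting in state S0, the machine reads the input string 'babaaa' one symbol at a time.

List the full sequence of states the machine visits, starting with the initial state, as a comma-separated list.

Answer: S0, S0, S1, S0, S1, S4, S3

Derivation:
Start: S0
  read 'b': S0 --b--> S0
  read 'a': S0 --a--> S1
  read 'b': S1 --b--> S0
  read 'a': S0 --a--> S1
  read 'a': S1 --a--> S4
  read 'a': S4 --a--> S3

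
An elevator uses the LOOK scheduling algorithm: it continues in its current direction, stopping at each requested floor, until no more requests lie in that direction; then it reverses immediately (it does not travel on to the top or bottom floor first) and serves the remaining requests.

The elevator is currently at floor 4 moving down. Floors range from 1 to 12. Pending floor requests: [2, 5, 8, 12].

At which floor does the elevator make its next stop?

Current floor: 4, direction: down
Requests above: [5, 8, 12]
Requests below: [2]
Moving down and requests lie below → nearest below is max([2]) = 2

Answer: 2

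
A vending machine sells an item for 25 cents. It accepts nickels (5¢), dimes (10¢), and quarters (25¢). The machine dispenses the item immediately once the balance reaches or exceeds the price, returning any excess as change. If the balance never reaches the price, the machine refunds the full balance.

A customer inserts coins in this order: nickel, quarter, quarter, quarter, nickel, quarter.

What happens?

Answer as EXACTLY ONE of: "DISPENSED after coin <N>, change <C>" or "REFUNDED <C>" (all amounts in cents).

Price: 25¢
Coin 1 (nickel, 5¢): balance = 5¢
Coin 2 (quarter, 25¢): balance = 30¢
  → balance >= price → DISPENSE, change = 30 - 25 = 5¢

Answer: DISPENSED after coin 2, change 5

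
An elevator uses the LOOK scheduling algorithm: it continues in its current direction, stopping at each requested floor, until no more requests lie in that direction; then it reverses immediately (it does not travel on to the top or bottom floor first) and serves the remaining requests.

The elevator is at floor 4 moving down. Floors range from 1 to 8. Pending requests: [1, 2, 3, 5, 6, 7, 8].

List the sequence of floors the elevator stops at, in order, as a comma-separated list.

Answer: 3, 2, 1, 5, 6, 7, 8

Derivation:
Current: 4, moving DOWN
Serve below first (descending): [3, 2, 1]
Then reverse, serve above (ascending): [5, 6, 7, 8]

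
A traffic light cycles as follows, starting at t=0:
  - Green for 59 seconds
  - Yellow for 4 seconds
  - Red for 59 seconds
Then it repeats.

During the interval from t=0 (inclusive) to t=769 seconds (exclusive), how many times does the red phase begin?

Answer: 6

Derivation:
Cycle = 59+4+59 = 122s
red phase starts at t = k*122 + 63 for k=0,1,2,...
Need k*122+63 < 769 → k < 5.787
k ∈ {0, ..., 5} → 6 starts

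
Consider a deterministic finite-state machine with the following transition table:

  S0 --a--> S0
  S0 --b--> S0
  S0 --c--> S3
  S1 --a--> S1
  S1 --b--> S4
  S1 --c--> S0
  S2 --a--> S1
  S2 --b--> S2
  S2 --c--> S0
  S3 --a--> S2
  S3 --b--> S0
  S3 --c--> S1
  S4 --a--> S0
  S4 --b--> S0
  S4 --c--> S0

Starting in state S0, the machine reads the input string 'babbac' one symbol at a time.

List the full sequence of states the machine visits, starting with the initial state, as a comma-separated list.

Start: S0
  read 'b': S0 --b--> S0
  read 'a': S0 --a--> S0
  read 'b': S0 --b--> S0
  read 'b': S0 --b--> S0
  read 'a': S0 --a--> S0
  read 'c': S0 --c--> S3

Answer: S0, S0, S0, S0, S0, S0, S3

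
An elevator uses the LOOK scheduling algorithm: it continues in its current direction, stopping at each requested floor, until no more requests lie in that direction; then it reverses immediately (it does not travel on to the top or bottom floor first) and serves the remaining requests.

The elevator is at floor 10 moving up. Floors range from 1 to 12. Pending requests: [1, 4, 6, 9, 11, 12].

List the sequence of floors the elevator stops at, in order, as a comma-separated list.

Answer: 11, 12, 9, 6, 4, 1

Derivation:
Current: 10, moving UP
Serve above first (ascending): [11, 12]
Then reverse, serve below (descending): [9, 6, 4, 1]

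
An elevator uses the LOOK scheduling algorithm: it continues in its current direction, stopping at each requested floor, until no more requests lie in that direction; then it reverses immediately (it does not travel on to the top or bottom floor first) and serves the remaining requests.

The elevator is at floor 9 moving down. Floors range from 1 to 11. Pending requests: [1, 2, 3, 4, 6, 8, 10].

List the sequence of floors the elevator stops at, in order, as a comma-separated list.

Current: 9, moving DOWN
Serve below first (descending): [8, 6, 4, 3, 2, 1]
Then reverse, serve above (ascending): [10]

Answer: 8, 6, 4, 3, 2, 1, 10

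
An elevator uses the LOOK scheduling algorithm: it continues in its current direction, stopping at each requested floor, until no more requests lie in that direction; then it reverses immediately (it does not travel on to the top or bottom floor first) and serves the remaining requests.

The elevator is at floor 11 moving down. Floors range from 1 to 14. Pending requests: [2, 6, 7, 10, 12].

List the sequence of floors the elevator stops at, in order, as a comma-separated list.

Answer: 10, 7, 6, 2, 12

Derivation:
Current: 11, moving DOWN
Serve below first (descending): [10, 7, 6, 2]
Then reverse, serve above (ascending): [12]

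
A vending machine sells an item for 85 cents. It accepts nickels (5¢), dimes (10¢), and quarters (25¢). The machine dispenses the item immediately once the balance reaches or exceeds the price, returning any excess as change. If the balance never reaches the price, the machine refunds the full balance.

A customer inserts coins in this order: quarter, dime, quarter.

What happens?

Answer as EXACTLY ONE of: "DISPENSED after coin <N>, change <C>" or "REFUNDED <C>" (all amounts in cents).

Answer: REFUNDED 60

Derivation:
Price: 85¢
Coin 1 (quarter, 25¢): balance = 25¢
Coin 2 (dime, 10¢): balance = 35¢
Coin 3 (quarter, 25¢): balance = 60¢
All coins inserted, balance 60¢ < price 85¢ → REFUND 60¢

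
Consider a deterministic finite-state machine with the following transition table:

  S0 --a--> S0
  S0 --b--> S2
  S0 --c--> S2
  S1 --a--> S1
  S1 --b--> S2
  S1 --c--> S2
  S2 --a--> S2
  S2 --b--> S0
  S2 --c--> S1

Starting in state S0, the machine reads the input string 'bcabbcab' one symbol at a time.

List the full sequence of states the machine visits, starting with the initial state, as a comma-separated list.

Answer: S0, S2, S1, S1, S2, S0, S2, S2, S0

Derivation:
Start: S0
  read 'b': S0 --b--> S2
  read 'c': S2 --c--> S1
  read 'a': S1 --a--> S1
  read 'b': S1 --b--> S2
  read 'b': S2 --b--> S0
  read 'c': S0 --c--> S2
  read 'a': S2 --a--> S2
  read 'b': S2 --b--> S0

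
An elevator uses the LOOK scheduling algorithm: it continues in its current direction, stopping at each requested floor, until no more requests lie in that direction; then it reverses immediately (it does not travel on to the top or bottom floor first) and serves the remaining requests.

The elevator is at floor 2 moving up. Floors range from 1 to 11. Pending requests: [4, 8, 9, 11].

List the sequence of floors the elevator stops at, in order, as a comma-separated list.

Answer: 4, 8, 9, 11

Derivation:
Current: 2, moving UP
Serve above first (ascending): [4, 8, 9, 11]
Then reverse, serve below (descending): []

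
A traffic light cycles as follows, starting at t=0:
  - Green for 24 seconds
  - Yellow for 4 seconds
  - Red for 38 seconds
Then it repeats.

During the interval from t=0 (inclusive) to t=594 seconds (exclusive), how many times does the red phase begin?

Cycle = 24+4+38 = 66s
red phase starts at t = k*66 + 28 for k=0,1,2,...
Need k*66+28 < 594 → k < 8.576
k ∈ {0, ..., 8} → 9 starts

Answer: 9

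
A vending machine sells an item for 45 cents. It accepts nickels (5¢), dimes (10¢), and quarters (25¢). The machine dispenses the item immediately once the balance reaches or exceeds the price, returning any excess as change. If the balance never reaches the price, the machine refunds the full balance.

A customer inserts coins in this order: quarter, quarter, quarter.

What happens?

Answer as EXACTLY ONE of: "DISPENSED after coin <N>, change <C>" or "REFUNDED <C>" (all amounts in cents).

Answer: DISPENSED after coin 2, change 5

Derivation:
Price: 45¢
Coin 1 (quarter, 25¢): balance = 25¢
Coin 2 (quarter, 25¢): balance = 50¢
  → balance >= price → DISPENSE, change = 50 - 45 = 5¢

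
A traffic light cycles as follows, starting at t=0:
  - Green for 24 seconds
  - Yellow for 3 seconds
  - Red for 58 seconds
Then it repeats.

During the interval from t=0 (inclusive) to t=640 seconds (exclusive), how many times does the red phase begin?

Answer: 8

Derivation:
Cycle = 24+3+58 = 85s
red phase starts at t = k*85 + 27 for k=0,1,2,...
Need k*85+27 < 640 → k < 7.212
k ∈ {0, ..., 7} → 8 starts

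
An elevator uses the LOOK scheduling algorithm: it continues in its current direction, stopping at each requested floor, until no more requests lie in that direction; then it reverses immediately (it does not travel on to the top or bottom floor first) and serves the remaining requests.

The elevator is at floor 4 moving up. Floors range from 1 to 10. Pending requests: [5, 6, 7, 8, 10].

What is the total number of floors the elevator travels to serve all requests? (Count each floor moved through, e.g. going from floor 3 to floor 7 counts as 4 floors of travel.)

Answer: 6

Derivation:
Start at floor 4 moving up, LOOK stop order: [5, 6, 7, 8, 10]
  4 → 5: |5-4| = 1, total = 1
  5 → 6: |6-5| = 1, total = 2
  6 → 7: |7-6| = 1, total = 3
  7 → 8: |8-7| = 1, total = 4
  8 → 10: |10-8| = 2, total = 6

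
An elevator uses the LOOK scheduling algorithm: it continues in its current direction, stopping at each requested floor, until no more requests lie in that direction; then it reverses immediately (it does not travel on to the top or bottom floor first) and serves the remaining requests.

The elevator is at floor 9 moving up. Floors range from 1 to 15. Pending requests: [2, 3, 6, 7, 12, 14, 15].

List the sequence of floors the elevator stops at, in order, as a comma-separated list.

Answer: 12, 14, 15, 7, 6, 3, 2

Derivation:
Current: 9, moving UP
Serve above first (ascending): [12, 14, 15]
Then reverse, serve below (descending): [7, 6, 3, 2]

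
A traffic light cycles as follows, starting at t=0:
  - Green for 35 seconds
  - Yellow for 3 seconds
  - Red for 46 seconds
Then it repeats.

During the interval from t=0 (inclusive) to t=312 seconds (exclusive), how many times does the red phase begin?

Cycle = 35+3+46 = 84s
red phase starts at t = k*84 + 38 for k=0,1,2,...
Need k*84+38 < 312 → k < 3.262
k ∈ {0, ..., 3} → 4 starts

Answer: 4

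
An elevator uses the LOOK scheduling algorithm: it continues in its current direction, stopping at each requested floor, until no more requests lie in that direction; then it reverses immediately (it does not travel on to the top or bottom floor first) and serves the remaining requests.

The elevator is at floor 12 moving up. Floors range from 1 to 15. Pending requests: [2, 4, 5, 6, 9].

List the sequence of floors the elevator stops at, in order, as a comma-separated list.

Answer: 9, 6, 5, 4, 2

Derivation:
Current: 12, moving UP
Serve above first (ascending): []
Then reverse, serve below (descending): [9, 6, 5, 4, 2]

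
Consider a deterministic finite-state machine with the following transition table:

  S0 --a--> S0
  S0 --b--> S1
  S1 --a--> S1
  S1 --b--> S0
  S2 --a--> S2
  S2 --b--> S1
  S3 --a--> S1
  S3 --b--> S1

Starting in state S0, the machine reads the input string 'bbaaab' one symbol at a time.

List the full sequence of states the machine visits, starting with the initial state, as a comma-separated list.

Answer: S0, S1, S0, S0, S0, S0, S1

Derivation:
Start: S0
  read 'b': S0 --b--> S1
  read 'b': S1 --b--> S0
  read 'a': S0 --a--> S0
  read 'a': S0 --a--> S0
  read 'a': S0 --a--> S0
  read 'b': S0 --b--> S1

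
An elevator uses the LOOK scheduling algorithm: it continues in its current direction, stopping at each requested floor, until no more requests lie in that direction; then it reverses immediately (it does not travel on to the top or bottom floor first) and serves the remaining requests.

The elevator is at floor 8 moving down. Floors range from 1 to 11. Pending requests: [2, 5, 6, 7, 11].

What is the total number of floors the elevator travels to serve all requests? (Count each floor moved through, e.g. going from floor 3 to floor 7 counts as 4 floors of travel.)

Answer: 15

Derivation:
Start at floor 8 moving down, LOOK stop order: [7, 6, 5, 2, 11]
  8 → 7: |7-8| = 1, total = 1
  7 → 6: |6-7| = 1, total = 2
  6 → 5: |5-6| = 1, total = 3
  5 → 2: |2-5| = 3, total = 6
  2 → 11: |11-2| = 9, total = 15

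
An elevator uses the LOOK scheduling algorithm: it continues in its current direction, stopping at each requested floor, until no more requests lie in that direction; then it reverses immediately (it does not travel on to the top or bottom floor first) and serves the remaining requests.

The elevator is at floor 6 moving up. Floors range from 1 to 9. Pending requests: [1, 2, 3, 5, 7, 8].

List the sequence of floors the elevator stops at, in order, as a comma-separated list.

Current: 6, moving UP
Serve above first (ascending): [7, 8]
Then reverse, serve below (descending): [5, 3, 2, 1]

Answer: 7, 8, 5, 3, 2, 1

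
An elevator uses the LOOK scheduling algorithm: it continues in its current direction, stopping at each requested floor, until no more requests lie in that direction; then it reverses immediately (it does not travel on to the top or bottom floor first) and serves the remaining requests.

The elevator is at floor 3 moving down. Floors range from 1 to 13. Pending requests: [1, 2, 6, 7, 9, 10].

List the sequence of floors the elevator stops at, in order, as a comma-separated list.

Current: 3, moving DOWN
Serve below first (descending): [2, 1]
Then reverse, serve above (ascending): [6, 7, 9, 10]

Answer: 2, 1, 6, 7, 9, 10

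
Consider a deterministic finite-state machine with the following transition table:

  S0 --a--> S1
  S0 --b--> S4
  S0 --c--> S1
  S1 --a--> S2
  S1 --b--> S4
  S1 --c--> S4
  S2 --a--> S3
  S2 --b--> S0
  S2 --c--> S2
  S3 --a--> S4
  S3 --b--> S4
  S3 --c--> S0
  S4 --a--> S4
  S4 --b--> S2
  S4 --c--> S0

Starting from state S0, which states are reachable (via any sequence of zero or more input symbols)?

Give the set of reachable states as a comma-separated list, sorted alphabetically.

BFS from S0:
  visit S0: S0--a-->S1 (new), S0--b-->S4 (new), S0--c-->S1 (seen)
  visit S1: S1--a-->S2 (new), S1--b-->S4 (seen), S1--c-->S4 (seen)
  visit S4: S4--a-->S4 (seen), S4--b-->S2 (seen), S4--c-->S0 (seen)
  visit S2: S2--a-->S3 (new), S2--b-->S0 (seen), S2--c-->S2 (seen)
  visit S3: S3--a-->S4 (seen), S3--b-->S4 (seen), S3--c-->S0 (seen)

Answer: S0, S1, S2, S3, S4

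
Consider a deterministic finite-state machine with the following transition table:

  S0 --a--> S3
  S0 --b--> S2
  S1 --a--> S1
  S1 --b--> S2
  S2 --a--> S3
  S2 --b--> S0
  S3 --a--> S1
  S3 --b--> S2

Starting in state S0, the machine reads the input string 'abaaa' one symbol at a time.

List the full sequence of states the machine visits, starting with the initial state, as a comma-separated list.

Start: S0
  read 'a': S0 --a--> S3
  read 'b': S3 --b--> S2
  read 'a': S2 --a--> S3
  read 'a': S3 --a--> S1
  read 'a': S1 --a--> S1

Answer: S0, S3, S2, S3, S1, S1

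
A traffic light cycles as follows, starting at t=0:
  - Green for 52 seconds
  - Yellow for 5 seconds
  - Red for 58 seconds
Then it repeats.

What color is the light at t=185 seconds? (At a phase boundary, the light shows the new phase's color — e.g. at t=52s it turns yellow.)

Cycle length = 52 + 5 + 58 = 115s
t = 185, phase_t = 185 mod 115 = 70
70 >= 57 → RED

Answer: red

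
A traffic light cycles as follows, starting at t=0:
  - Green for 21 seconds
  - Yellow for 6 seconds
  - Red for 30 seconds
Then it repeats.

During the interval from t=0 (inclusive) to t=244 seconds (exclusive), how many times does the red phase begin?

Answer: 4

Derivation:
Cycle = 21+6+30 = 57s
red phase starts at t = k*57 + 27 for k=0,1,2,...
Need k*57+27 < 244 → k < 3.807
k ∈ {0, ..., 3} → 4 starts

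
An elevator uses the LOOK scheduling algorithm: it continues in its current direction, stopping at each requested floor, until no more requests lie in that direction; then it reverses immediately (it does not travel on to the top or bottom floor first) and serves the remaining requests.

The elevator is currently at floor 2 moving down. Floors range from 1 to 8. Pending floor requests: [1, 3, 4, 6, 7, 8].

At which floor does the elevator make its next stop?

Answer: 1

Derivation:
Current floor: 2, direction: down
Requests above: [3, 4, 6, 7, 8]
Requests below: [1]
Moving down and requests lie below → nearest below is max([1]) = 1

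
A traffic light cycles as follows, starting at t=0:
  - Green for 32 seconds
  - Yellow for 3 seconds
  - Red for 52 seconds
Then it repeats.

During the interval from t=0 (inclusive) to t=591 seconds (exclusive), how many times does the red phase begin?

Cycle = 32+3+52 = 87s
red phase starts at t = k*87 + 35 for k=0,1,2,...
Need k*87+35 < 591 → k < 6.391
k ∈ {0, ..., 6} → 7 starts

Answer: 7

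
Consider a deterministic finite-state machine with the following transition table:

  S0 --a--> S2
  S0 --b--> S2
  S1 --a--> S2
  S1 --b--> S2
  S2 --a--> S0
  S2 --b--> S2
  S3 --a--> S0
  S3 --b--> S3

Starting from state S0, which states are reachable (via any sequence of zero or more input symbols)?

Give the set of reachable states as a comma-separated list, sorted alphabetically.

BFS from S0:
  visit S0: S0--a-->S2 (new), S0--b-->S2 (seen)
  visit S2: S2--a-->S0 (seen), S2--b-->S2 (seen)

Answer: S0, S2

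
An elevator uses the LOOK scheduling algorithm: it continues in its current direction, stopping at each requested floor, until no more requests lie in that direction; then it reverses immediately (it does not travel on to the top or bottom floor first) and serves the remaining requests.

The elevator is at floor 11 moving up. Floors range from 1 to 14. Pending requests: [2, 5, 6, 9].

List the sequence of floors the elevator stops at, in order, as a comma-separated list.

Answer: 9, 6, 5, 2

Derivation:
Current: 11, moving UP
Serve above first (ascending): []
Then reverse, serve below (descending): [9, 6, 5, 2]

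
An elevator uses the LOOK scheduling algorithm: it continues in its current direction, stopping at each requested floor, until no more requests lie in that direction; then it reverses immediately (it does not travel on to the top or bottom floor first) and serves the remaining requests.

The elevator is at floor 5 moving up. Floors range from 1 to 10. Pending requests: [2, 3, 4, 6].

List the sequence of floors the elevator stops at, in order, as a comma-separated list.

Answer: 6, 4, 3, 2

Derivation:
Current: 5, moving UP
Serve above first (ascending): [6]
Then reverse, serve below (descending): [4, 3, 2]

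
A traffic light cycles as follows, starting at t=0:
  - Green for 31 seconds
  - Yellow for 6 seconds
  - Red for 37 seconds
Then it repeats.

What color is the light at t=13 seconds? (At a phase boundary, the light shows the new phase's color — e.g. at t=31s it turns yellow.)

Answer: green

Derivation:
Cycle length = 31 + 6 + 37 = 74s
t = 13, phase_t = 13 mod 74 = 13
13 < 31 (green end) → GREEN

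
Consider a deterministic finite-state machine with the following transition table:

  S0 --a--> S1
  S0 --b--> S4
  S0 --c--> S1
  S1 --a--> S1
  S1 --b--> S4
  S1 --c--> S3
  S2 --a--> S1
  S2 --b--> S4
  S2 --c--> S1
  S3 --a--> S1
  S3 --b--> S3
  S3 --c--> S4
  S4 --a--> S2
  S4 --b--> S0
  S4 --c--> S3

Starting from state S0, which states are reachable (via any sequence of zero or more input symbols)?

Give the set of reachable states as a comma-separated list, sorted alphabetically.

BFS from S0:
  visit S0: S0--a-->S1 (new), S0--b-->S4 (new), S0--c-->S1 (seen)
  visit S1: S1--a-->S1 (seen), S1--b-->S4 (seen), S1--c-->S3 (new)
  visit S4: S4--a-->S2 (new), S4--b-->S0 (seen), S4--c-->S3 (seen)
  visit S3: S3--a-->S1 (seen), S3--b-->S3 (seen), S3--c-->S4 (seen)
  visit S2: S2--a-->S1 (seen), S2--b-->S4 (seen), S2--c-->S1 (seen)

Answer: S0, S1, S2, S3, S4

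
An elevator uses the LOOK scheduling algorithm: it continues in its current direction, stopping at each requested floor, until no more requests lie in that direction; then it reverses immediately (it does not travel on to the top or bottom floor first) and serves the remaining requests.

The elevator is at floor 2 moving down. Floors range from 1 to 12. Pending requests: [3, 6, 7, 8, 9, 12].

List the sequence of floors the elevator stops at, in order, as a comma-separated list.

Current: 2, moving DOWN
Serve below first (descending): []
Then reverse, serve above (ascending): [3, 6, 7, 8, 9, 12]

Answer: 3, 6, 7, 8, 9, 12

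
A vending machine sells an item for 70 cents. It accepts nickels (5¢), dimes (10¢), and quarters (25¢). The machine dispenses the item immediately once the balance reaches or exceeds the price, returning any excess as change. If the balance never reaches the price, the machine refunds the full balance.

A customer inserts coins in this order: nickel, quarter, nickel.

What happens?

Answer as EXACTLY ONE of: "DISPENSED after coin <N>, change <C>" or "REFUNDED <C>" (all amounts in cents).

Price: 70¢
Coin 1 (nickel, 5¢): balance = 5¢
Coin 2 (quarter, 25¢): balance = 30¢
Coin 3 (nickel, 5¢): balance = 35¢
All coins inserted, balance 35¢ < price 70¢ → REFUND 35¢

Answer: REFUNDED 35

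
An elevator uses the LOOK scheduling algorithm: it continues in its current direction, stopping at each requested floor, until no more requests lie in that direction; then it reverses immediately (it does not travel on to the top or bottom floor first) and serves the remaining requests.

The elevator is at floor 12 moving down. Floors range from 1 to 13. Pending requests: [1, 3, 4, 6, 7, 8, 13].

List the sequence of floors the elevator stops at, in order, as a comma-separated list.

Current: 12, moving DOWN
Serve below first (descending): [8, 7, 6, 4, 3, 1]
Then reverse, serve above (ascending): [13]

Answer: 8, 7, 6, 4, 3, 1, 13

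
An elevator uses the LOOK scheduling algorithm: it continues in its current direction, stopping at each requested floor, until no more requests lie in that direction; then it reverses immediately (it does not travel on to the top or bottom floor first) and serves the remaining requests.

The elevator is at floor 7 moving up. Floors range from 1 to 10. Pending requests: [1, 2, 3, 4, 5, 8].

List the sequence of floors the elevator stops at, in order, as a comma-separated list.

Answer: 8, 5, 4, 3, 2, 1

Derivation:
Current: 7, moving UP
Serve above first (ascending): [8]
Then reverse, serve below (descending): [5, 4, 3, 2, 1]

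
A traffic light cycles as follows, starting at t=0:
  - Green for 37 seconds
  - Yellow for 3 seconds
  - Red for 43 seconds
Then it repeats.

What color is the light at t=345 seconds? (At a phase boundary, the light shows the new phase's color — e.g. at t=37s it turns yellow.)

Cycle length = 37 + 3 + 43 = 83s
t = 345, phase_t = 345 mod 83 = 13
13 < 37 (green end) → GREEN

Answer: green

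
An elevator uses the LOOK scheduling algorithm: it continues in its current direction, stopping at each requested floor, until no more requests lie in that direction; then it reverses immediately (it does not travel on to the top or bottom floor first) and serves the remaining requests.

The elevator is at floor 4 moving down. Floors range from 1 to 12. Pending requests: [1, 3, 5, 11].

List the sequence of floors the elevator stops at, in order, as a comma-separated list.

Current: 4, moving DOWN
Serve below first (descending): [3, 1]
Then reverse, serve above (ascending): [5, 11]

Answer: 3, 1, 5, 11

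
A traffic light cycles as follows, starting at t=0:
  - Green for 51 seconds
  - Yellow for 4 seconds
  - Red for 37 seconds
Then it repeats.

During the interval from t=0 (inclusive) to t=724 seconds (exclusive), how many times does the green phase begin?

Answer: 8

Derivation:
Cycle = 51+4+37 = 92s
green phase starts at t = k*92 + 0 for k=0,1,2,...
Need k*92+0 < 724 → k < 7.870
k ∈ {0, ..., 7} → 8 starts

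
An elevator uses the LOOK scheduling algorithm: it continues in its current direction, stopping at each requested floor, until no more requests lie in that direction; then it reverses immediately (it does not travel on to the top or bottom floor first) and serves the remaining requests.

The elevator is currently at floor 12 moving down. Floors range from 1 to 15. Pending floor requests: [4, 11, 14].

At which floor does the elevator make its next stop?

Current floor: 12, direction: down
Requests above: [14]
Requests below: [4, 11]
Moving down and requests lie below → nearest below is max([4, 11]) = 11

Answer: 11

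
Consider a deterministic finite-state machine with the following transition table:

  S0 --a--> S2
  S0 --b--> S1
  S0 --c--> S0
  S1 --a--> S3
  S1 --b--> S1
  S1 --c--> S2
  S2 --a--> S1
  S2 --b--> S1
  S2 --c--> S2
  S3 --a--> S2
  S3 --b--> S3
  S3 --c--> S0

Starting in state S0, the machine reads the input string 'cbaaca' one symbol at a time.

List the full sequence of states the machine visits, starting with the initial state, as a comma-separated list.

Start: S0
  read 'c': S0 --c--> S0
  read 'b': S0 --b--> S1
  read 'a': S1 --a--> S3
  read 'a': S3 --a--> S2
  read 'c': S2 --c--> S2
  read 'a': S2 --a--> S1

Answer: S0, S0, S1, S3, S2, S2, S1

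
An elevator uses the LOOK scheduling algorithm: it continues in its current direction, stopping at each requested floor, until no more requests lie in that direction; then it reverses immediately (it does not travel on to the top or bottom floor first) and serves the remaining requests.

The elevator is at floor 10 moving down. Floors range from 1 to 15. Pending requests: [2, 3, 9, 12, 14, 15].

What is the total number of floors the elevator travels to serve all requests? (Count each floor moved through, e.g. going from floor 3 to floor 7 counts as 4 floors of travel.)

Start at floor 10 moving down, LOOK stop order: [9, 3, 2, 12, 14, 15]
  10 → 9: |9-10| = 1, total = 1
  9 → 3: |3-9| = 6, total = 7
  3 → 2: |2-3| = 1, total = 8
  2 → 12: |12-2| = 10, total = 18
  12 → 14: |14-12| = 2, total = 20
  14 → 15: |15-14| = 1, total = 21

Answer: 21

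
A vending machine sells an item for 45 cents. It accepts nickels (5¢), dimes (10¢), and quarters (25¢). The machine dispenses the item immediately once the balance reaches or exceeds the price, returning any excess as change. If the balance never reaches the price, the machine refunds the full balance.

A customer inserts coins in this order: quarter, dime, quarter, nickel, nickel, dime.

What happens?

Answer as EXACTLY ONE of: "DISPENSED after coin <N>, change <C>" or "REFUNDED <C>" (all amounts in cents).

Price: 45¢
Coin 1 (quarter, 25¢): balance = 25¢
Coin 2 (dime, 10¢): balance = 35¢
Coin 3 (quarter, 25¢): balance = 60¢
  → balance >= price → DISPENSE, change = 60 - 45 = 15¢

Answer: DISPENSED after coin 3, change 15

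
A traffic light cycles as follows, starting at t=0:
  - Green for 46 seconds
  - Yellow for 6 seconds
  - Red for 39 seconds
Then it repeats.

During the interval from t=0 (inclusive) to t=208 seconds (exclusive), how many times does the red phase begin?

Cycle = 46+6+39 = 91s
red phase starts at t = k*91 + 52 for k=0,1,2,...
Need k*91+52 < 208 → k < 1.714
k ∈ {0, ..., 1} → 2 starts

Answer: 2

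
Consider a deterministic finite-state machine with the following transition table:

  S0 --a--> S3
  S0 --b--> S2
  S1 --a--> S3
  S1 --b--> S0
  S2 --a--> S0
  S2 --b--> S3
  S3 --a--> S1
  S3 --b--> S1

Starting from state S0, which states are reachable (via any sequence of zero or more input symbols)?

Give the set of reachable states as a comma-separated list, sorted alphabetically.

BFS from S0:
  visit S0: S0--a-->S3 (new), S0--b-->S2 (new)
  visit S3: S3--a-->S1 (new), S3--b-->S1 (seen)
  visit S2: S2--a-->S0 (seen), S2--b-->S3 (seen)
  visit S1: S1--a-->S3 (seen), S1--b-->S0 (seen)

Answer: S0, S1, S2, S3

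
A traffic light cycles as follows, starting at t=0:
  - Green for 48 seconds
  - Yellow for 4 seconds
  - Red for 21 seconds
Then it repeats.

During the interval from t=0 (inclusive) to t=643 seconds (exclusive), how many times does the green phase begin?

Answer: 9

Derivation:
Cycle = 48+4+21 = 73s
green phase starts at t = k*73 + 0 for k=0,1,2,...
Need k*73+0 < 643 → k < 8.808
k ∈ {0, ..., 8} → 9 starts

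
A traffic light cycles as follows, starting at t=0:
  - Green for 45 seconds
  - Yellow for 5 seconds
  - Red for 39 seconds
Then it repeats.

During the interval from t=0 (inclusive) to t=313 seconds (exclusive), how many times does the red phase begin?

Cycle = 45+5+39 = 89s
red phase starts at t = k*89 + 50 for k=0,1,2,...
Need k*89+50 < 313 → k < 2.955
k ∈ {0, ..., 2} → 3 starts

Answer: 3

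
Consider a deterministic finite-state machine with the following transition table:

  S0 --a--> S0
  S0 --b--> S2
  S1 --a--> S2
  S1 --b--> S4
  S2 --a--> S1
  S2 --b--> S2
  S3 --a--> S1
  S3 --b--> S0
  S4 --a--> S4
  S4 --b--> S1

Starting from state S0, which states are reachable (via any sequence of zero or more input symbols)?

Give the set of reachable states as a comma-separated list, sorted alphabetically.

BFS from S0:
  visit S0: S0--a-->S0 (seen), S0--b-->S2 (new)
  visit S2: S2--a-->S1 (new), S2--b-->S2 (seen)
  visit S1: S1--a-->S2 (seen), S1--b-->S4 (new)
  visit S4: S4--a-->S4 (seen), S4--b-->S1 (seen)

Answer: S0, S1, S2, S4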